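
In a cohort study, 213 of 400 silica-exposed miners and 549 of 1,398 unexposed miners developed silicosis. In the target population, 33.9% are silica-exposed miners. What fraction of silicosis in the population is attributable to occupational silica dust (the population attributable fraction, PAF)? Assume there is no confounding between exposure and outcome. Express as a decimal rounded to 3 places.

PAF ≈ 0.108

p₁ = P(outcome | exposed) = 213/400 = 0.5325
p₀ = P(outcome | unexposed) = 549/1398 = 0.3927
Overall risk P(Y=1) = π·p₁ + (1−π)·p₀ = 0.339×0.5325 + 0.661×0.3927 = 0.44009.
Under exogeneity, PAF = [P(Y=1) − p₀] / P(Y=1).
PAF = (0.44009 − 0.3927) / 0.44009 ≈ 0.1077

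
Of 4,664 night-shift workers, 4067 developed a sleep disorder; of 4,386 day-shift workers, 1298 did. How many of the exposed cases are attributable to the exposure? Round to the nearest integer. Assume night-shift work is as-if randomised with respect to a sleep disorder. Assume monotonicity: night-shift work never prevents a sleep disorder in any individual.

about 2687 cases

p₁ = P(outcome | exposed) = 4067/4664 = 0.872
p₀ = P(outcome | unexposed) = 1298/4386 = 0.29594
PN = (p₁ − p₀)/p₁ = (0.872 − 0.29594) / 0.872 ≈ 0.66062.
Attributable cases ≈ PN × (exposed cases) = 0.66062 × 4067 ≈ 2686.73.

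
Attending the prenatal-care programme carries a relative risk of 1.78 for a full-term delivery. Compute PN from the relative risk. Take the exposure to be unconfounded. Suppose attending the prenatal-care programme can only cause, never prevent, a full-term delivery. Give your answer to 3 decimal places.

Under exogeneity and monotonicity, PN = (RR − 1) / RR = 1 − 1/RR.
PN = (1.78 − 1) / 1.78 = 0.78 / 1.78 ≈ 0.4382

PN ≈ 0.438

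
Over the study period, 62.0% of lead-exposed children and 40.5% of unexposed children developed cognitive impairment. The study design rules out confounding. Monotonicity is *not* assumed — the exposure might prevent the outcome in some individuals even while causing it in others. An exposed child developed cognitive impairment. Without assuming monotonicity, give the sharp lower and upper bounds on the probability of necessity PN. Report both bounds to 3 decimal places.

0.347 ≤ PN ≤ 0.960

p₁ = 0.62, p₀ = 0.405.
Under exogeneity alone the bounds on PN are max{0,(p₁−p₀)/p₁} ≤ PN ≤ min{1,(1−p₀)/p₁}.
  lower = (p₁ − p₀)/p₁ = 0.215 / 0.62 ≈ 0.3468
  upper = min{1, (1 − p₀)/p₁} = 0.595 / 0.62 ≈ 0.9597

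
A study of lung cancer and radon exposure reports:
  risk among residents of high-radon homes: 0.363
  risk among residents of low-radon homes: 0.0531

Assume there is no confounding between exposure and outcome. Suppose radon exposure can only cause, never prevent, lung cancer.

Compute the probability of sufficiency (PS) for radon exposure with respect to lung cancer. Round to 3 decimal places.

PS ≈ 0.327

Let p₁ = 0.363, p₀ = 0.0531.
Under exogeneity and monotonicity, PS = (p₁ − p₀) / (1 − p₀).
PS = (0.363 − 0.0531) / (1 − 0.0531) = 0.3099 / 0.9469 ≈ 0.3273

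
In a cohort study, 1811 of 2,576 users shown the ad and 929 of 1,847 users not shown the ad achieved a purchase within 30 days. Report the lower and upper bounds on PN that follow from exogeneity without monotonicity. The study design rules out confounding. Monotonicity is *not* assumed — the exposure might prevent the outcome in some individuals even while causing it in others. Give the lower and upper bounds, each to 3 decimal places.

p₁ = P(outcome | exposed) = 1811/2576 = 0.70303
p₀ = P(outcome | unexposed) = 929/1847 = 0.50298
Under exogeneity alone the bounds on PN are max{0,(p₁−p₀)/p₁} ≤ PN ≤ min{1,(1−p₀)/p₁}.
  lower = (p₁ − p₀)/p₁ = 0.20005 / 0.70303 ≈ 0.2846
  upper = min{1, (1 − p₀)/p₁} = 0.49702 / 0.70303 ≈ 0.7070

0.285 ≤ PN ≤ 0.707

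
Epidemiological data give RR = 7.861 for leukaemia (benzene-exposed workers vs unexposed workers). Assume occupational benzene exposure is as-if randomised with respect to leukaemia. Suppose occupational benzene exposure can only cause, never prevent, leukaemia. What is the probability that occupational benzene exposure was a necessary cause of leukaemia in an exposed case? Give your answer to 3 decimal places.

Under exogeneity and monotonicity, PN = (RR − 1) / RR = 1 − 1/RR.
PN = (7.861 − 1) / 7.861 = 6.861 / 7.861 ≈ 0.8728

PN ≈ 0.873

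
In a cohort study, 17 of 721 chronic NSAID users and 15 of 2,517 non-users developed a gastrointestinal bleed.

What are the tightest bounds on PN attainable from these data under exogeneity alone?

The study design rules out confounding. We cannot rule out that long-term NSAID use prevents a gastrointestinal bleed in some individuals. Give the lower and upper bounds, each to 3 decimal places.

p₁ = P(outcome | exposed) = 17/721 = 0.023578
p₀ = P(outcome | unexposed) = 15/2517 = 0.0059595
Under exogeneity alone the bounds on PN are max{0,(p₁−p₀)/p₁} ≤ PN ≤ min{1,(1−p₀)/p₁}.
  lower = (p₁ − p₀)/p₁ = 0.017619 / 0.023578 ≈ 0.7472
  upper = min{1, (1 − p₀)/p₁} = 0.99404 / 0.023578 ≈ 42.1590 → capped at 1

0.747 ≤ PN ≤ 1.000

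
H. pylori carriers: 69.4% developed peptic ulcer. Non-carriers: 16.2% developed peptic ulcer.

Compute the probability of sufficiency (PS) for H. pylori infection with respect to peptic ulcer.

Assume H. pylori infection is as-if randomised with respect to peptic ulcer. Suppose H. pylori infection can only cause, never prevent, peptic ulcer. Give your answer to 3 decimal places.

PS ≈ 0.635

p₁ = 0.694, p₀ = 0.162.
Under exogeneity and monotonicity, PS = (p₁ − p₀) / (1 − p₀).
PS = (0.694 − 0.162) / (1 − 0.162) = 0.532 / 0.838 ≈ 0.6348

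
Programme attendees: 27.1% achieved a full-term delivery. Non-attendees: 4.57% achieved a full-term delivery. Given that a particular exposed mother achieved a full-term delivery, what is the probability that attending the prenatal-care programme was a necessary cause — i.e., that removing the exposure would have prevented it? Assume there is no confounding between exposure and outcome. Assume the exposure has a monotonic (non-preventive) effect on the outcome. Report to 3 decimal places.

p₁ = 0.271, p₀ = 0.0457.
Under exogeneity and monotonicity, PN = (p₁ − p₀) / p₁.
PN = (0.271 − 0.0457) / 0.271 = 0.2253 / 0.271 ≈ 0.8314

PN ≈ 0.831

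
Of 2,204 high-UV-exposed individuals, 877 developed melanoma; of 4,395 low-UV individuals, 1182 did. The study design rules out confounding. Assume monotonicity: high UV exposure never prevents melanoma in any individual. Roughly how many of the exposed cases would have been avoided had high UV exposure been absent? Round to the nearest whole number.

p₁ = P(outcome | exposed) = 877/2204 = 0.39791
p₀ = P(outcome | unexposed) = 1182/4395 = 0.26894
PN = (p₁ − p₀)/p₁ = (0.39791 − 0.26894) / 0.39791 ≈ 0.32412.
Attributable cases ≈ PN × (exposed cases) = 0.32412 × 877 ≈ 284.25.

about 284 cases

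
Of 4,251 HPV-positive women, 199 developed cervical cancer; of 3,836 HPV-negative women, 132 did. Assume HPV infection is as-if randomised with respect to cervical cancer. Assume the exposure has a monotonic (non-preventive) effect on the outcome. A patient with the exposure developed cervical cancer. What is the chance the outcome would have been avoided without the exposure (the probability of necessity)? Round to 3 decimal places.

PN ≈ 0.265

p₁ = P(outcome | exposed) = 199/4251 = 0.046813
p₀ = P(outcome | unexposed) = 132/3836 = 0.034411
Under exogeneity and monotonicity, PN = (p₁ − p₀) / p₁.
PN = (0.046813 − 0.034411) / 0.046813 = 0.012402 / 0.046813 ≈ 0.2649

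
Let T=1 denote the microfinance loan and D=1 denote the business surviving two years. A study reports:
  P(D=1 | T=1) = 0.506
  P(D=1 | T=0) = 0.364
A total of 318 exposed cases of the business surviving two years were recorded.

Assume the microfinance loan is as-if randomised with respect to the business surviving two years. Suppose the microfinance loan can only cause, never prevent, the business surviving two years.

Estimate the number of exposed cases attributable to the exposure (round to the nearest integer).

about 89 cases

Let p₁ = 0.506, p₀ = 0.364.
PN = (p₁ − p₀)/p₁ = (0.506 − 0.364) / 0.506 ≈ 0.28063.
Attributable cases ≈ PN × (exposed cases) = 0.28063 × 318 ≈ 89.24.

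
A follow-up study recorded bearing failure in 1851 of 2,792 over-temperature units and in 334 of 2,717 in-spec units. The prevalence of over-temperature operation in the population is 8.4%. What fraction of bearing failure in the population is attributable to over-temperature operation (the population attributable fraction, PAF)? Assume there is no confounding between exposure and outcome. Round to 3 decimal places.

PAF ≈ 0.270

p₁ = P(outcome | exposed) = 1851/2792 = 0.66297
p₀ = P(outcome | unexposed) = 334/2717 = 0.12293
Overall risk P(Y=1) = π·p₁ + (1−π)·p₀ = 0.084×0.66297 + 0.916×0.12293 = 0.16829.
Under exogeneity, PAF = [P(Y=1) − p₀] / P(Y=1).
PAF = (0.16829 − 0.12293) / 0.16829 ≈ 0.2695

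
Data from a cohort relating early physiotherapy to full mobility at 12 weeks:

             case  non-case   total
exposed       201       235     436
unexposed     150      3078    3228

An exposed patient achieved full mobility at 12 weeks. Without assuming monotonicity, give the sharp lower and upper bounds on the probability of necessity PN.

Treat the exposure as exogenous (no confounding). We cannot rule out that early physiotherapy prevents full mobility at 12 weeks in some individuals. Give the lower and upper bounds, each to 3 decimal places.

0.899 ≤ PN ≤ 1.000

p₁ = P(outcome | exposed) = 201/436 = 0.46101
p₀ = P(outcome | unexposed) = 150/3228 = 0.046468
Under exogeneity alone the bounds on PN are max{0,(p₁−p₀)/p₁} ≤ PN ≤ min{1,(1−p₀)/p₁}.
  lower = (p₁ − p₀)/p₁ = 0.41454 / 0.46101 ≈ 0.8992
  upper = min{1, (1 − p₀)/p₁} = 0.95353 / 0.46101 ≈ 2.0684 → capped at 1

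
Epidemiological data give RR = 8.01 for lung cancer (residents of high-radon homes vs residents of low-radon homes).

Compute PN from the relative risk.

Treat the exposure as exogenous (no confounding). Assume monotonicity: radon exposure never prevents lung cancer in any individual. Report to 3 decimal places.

PN ≈ 0.875

Under exogeneity and monotonicity, PN = (RR − 1) / RR = 1 − 1/RR.
PN = (8.01 − 1) / 8.01 = 7.01 / 8.01 ≈ 0.8752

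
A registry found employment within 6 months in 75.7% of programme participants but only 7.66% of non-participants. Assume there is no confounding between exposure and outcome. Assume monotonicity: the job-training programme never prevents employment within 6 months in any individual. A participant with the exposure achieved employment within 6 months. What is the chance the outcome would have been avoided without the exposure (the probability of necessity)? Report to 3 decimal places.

PN ≈ 0.899

p₁ = 0.757, p₀ = 0.0766.
Under exogeneity and monotonicity, PN = (p₁ − p₀) / p₁.
PN = (0.757 − 0.0766) / 0.757 = 0.6804 / 0.757 ≈ 0.8988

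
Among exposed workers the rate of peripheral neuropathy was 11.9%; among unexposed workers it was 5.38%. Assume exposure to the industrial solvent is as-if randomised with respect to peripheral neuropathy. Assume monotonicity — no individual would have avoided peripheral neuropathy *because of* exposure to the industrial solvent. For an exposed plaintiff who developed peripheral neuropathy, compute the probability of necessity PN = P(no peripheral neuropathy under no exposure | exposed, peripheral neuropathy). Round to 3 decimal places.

p₁ = 0.119, p₀ = 0.0538.
Under exogeneity and monotonicity, PN = (p₁ − p₀) / p₁.
PN = (0.119 − 0.0538) / 0.119 = 0.0652 / 0.119 ≈ 0.5479

PN ≈ 0.548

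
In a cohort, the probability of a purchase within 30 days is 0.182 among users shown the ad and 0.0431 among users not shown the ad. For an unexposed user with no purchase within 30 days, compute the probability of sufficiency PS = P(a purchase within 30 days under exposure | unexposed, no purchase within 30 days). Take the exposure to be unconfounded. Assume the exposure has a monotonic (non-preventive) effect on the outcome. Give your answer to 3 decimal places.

Let p₁ = 0.182, p₀ = 0.0431.
Under exogeneity and monotonicity, PS = (p₁ − p₀) / (1 − p₀).
PS = (0.182 − 0.0431) / (1 − 0.0431) = 0.1389 / 0.9569 ≈ 0.1452

PS ≈ 0.145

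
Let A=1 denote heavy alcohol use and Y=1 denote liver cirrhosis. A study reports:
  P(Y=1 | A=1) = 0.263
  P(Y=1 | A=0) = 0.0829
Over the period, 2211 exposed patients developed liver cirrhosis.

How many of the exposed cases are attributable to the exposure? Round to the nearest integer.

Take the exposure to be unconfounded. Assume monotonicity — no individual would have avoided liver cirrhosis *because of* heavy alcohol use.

about 1514 cases

Let p₁ = 0.263, p₀ = 0.0829.
PN = (p₁ − p₀)/p₁ = (0.263 − 0.0829) / 0.263 ≈ 0.68479.
Attributable cases ≈ PN × (exposed cases) = 0.68479 × 2211 ≈ 1514.07.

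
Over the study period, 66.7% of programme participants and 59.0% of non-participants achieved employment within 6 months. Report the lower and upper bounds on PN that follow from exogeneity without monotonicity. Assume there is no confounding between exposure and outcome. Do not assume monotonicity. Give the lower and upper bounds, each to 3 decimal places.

0.115 ≤ PN ≤ 0.615

p₁ = 0.667, p₀ = 0.59.
Under exogeneity alone the bounds on PN are max{0,(p₁−p₀)/p₁} ≤ PN ≤ min{1,(1−p₀)/p₁}.
  lower = (p₁ − p₀)/p₁ = 0.077 / 0.667 ≈ 0.1154
  upper = min{1, (1 − p₀)/p₁} = 0.41 / 0.667 ≈ 0.6147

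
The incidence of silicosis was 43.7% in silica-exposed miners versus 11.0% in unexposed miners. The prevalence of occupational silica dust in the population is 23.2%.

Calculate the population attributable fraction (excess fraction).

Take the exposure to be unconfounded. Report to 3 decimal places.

p₁ = 0.437, p₀ = 0.11.
Overall risk P(Y=1) = π·p₁ + (1−π)·p₀ = 0.232×0.437 + 0.768×0.11 = 0.18586.
Under exogeneity, PAF = [P(Y=1) − p₀] / P(Y=1).
PAF = (0.18586 − 0.11) / 0.18586 ≈ 0.4082

PAF ≈ 0.408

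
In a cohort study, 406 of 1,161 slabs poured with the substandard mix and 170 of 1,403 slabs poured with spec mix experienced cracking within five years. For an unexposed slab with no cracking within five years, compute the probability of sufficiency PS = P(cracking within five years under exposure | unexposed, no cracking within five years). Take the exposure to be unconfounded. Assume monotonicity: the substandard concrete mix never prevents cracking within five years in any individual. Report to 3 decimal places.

p₁ = P(outcome | exposed) = 406/1161 = 0.3497
p₀ = P(outcome | unexposed) = 170/1403 = 0.12117
Under exogeneity and monotonicity, PS = (p₁ − p₀) / (1 − p₀).
PS = (0.3497 − 0.12117) / (1 − 0.12117) = 0.22853 / 0.87883 ≈ 0.2600

PS ≈ 0.260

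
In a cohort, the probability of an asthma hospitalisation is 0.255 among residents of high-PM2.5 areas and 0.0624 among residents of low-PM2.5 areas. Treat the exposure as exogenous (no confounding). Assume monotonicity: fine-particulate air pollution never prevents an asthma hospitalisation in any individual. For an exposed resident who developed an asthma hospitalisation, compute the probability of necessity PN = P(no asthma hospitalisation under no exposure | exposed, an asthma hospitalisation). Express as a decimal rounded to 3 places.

PN ≈ 0.755

Let p₁ = 0.255, p₀ = 0.0624.
Under exogeneity and monotonicity, PN = (p₁ − p₀) / p₁.
PN = (0.255 − 0.0624) / 0.255 = 0.1926 / 0.255 ≈ 0.7553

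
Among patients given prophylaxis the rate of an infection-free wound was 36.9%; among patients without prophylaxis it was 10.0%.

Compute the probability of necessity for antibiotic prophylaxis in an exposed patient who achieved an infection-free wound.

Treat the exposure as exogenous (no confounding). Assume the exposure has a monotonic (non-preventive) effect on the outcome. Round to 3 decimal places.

PN ≈ 0.729

p₁ = 0.369, p₀ = 0.1.
Under exogeneity and monotonicity, PN = (p₁ − p₀) / p₁.
PN = (0.369 − 0.1) / 0.369 = 0.269 / 0.369 ≈ 0.7290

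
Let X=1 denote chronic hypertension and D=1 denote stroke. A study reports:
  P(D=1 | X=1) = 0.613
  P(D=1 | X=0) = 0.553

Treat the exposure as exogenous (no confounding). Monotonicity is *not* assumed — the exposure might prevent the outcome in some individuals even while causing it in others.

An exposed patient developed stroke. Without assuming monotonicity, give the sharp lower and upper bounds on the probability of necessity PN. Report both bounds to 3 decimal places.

0.098 ≤ PN ≤ 0.729

Let p₁ = 0.613, p₀ = 0.553.
Under exogeneity alone the bounds on PN are max{0,(p₁−p₀)/p₁} ≤ PN ≤ min{1,(1−p₀)/p₁}.
  lower = (p₁ − p₀)/p₁ = 0.06 / 0.613 ≈ 0.0979
  upper = min{1, (1 − p₀)/p₁} = 0.447 / 0.613 ≈ 0.7292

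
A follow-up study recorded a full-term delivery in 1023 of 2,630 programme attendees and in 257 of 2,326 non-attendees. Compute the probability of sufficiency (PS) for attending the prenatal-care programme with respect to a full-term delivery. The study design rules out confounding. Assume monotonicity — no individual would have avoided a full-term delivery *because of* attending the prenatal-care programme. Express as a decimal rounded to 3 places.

PS ≈ 0.313

p₁ = P(outcome | exposed) = 1023/2630 = 0.38897
p₀ = P(outcome | unexposed) = 257/2326 = 0.11049
Under exogeneity and monotonicity, PS = (p₁ − p₀) / (1 − p₀).
PS = (0.38897 − 0.11049) / (1 − 0.11049) = 0.27848 / 0.88951 ≈ 0.3131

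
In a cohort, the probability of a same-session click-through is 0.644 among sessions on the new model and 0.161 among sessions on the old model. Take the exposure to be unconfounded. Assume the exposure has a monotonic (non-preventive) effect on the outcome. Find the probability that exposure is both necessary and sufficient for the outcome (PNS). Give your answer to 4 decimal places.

PNS ≈ 0.4830

Let p₁ = 0.644, p₀ = 0.161.
Under exogeneity and monotonicity, PNS = p₁ − p₀.
PNS = 0.644 − 0.161 = 0.483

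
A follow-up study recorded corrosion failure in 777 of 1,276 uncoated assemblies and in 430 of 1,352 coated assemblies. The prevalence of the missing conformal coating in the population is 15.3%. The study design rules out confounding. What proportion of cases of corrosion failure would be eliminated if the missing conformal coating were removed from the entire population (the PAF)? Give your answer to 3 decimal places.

p₁ = P(outcome | exposed) = 777/1276 = 0.60893
p₀ = P(outcome | unexposed) = 430/1352 = 0.31805
Overall risk P(Y=1) = π·p₁ + (1−π)·p₀ = 0.153×0.60893 + 0.847×0.31805 = 0.36255.
Under exogeneity, PAF = [P(Y=1) − p₀] / P(Y=1).
PAF = (0.36255 − 0.31805) / 0.36255 ≈ 0.1228

PAF ≈ 0.123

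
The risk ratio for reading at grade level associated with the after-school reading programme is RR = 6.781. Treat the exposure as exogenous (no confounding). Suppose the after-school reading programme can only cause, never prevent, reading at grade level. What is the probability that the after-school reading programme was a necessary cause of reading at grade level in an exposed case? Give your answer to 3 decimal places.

Under exogeneity and monotonicity, PN = (RR − 1) / RR = 1 − 1/RR.
PN = (6.781 − 1) / 6.781 = 5.781 / 6.781 ≈ 0.8525

PN ≈ 0.853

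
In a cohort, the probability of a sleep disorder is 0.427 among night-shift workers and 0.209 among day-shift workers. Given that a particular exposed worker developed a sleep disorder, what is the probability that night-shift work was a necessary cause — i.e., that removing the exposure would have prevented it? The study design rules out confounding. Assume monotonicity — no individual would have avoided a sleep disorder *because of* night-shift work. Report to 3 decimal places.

Let p₁ = 0.427, p₀ = 0.209.
Under exogeneity and monotonicity, PN = (p₁ − p₀) / p₁.
PN = (0.427 − 0.209) / 0.427 = 0.218 / 0.427 ≈ 0.5105

PN ≈ 0.511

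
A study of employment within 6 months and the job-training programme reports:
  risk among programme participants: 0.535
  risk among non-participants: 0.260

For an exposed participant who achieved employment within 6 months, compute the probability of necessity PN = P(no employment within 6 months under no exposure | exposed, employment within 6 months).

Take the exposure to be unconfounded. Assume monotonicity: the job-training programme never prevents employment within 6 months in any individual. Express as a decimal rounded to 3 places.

PN ≈ 0.514

Let p₁ = 0.535, p₀ = 0.26.
Under exogeneity and monotonicity, PN = (p₁ − p₀) / p₁.
PN = (0.535 − 0.26) / 0.535 = 0.275 / 0.535 ≈ 0.5140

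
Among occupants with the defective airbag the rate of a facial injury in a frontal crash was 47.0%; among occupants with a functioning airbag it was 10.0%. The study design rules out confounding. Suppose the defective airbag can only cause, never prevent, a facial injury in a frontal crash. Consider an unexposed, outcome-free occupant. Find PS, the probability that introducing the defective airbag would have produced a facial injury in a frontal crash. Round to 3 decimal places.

PS ≈ 0.411

p₁ = 0.47, p₀ = 0.1.
Under exogeneity and monotonicity, PS = (p₁ − p₀) / (1 − p₀).
PS = (0.47 − 0.1) / (1 − 0.1) = 0.37 / 0.9 ≈ 0.4111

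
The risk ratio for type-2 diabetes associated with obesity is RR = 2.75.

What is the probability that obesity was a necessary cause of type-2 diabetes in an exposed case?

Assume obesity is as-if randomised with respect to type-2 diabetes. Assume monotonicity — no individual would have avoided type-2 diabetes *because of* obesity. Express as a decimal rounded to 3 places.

PN ≈ 0.636

Under exogeneity and monotonicity, PN = (RR − 1) / RR = 1 − 1/RR.
PN = (2.75 − 1) / 2.75 = 1.75 / 2.75 ≈ 0.6364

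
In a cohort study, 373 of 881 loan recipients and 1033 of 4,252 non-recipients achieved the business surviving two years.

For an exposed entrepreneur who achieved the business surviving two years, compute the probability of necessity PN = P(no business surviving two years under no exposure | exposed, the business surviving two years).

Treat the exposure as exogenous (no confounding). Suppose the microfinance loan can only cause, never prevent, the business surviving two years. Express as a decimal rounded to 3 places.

p₁ = P(outcome | exposed) = 373/881 = 0.42338
p₀ = P(outcome | unexposed) = 1033/4252 = 0.24294
Under exogeneity and monotonicity, PN = (p₁ − p₀) / p₁.
PN = (0.42338 − 0.24294) / 0.42338 = 0.18044 / 0.42338 ≈ 0.4262

PN ≈ 0.426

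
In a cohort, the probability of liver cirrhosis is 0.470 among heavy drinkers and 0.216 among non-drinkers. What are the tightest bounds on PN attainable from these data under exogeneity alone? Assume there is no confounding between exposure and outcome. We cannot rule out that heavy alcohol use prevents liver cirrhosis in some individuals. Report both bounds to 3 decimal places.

Let p₁ = 0.47, p₀ = 0.216.
Under exogeneity alone the bounds on PN are max{0,(p₁−p₀)/p₁} ≤ PN ≤ min{1,(1−p₀)/p₁}.
  lower = (p₁ − p₀)/p₁ = 0.254 / 0.47 ≈ 0.5404
  upper = min{1, (1 − p₀)/p₁} = 0.784 / 0.47 ≈ 1.6681 → capped at 1

0.540 ≤ PN ≤ 1.000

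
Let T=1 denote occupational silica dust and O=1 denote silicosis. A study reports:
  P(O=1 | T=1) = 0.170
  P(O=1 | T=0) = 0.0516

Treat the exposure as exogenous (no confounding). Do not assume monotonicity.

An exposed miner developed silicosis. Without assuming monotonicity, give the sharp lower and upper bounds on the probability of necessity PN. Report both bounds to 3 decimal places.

Let p₁ = 0.17, p₀ = 0.0516.
Under exogeneity alone the bounds on PN are max{0,(p₁−p₀)/p₁} ≤ PN ≤ min{1,(1−p₀)/p₁}.
  lower = (p₁ − p₀)/p₁ = 0.1184 / 0.17 ≈ 0.6965
  upper = min{1, (1 − p₀)/p₁} = 0.9484 / 0.17 ≈ 5.5788 → capped at 1

0.696 ≤ PN ≤ 1.000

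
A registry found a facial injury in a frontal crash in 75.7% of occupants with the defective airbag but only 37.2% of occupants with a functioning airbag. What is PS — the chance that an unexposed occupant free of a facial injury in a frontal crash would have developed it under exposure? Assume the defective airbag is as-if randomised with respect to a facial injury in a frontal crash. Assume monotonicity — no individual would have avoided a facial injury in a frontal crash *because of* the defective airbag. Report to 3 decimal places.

p₁ = 0.757, p₀ = 0.372.
Under exogeneity and monotonicity, PS = (p₁ − p₀) / (1 − p₀).
PS = (0.757 − 0.372) / (1 − 0.372) = 0.385 / 0.628 ≈ 0.6131

PS ≈ 0.613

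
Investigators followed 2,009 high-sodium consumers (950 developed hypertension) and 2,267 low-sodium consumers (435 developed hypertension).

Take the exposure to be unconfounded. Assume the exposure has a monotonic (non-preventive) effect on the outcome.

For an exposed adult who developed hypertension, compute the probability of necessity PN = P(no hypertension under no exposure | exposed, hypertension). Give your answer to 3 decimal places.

PN ≈ 0.594

p₁ = P(outcome | exposed) = 950/2009 = 0.47287
p₀ = P(outcome | unexposed) = 435/2267 = 0.19188
Under exogeneity and monotonicity, PN = (p₁ − p₀) / p₁.
PN = (0.47287 − 0.19188) / 0.47287 = 0.28099 / 0.47287 ≈ 0.5942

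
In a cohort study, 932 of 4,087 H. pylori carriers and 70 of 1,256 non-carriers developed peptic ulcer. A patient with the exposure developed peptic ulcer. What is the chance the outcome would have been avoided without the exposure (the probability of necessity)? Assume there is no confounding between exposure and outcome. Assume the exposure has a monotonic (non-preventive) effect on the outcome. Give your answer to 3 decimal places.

PN ≈ 0.756

p₁ = P(outcome | exposed) = 932/4087 = 0.22804
p₀ = P(outcome | unexposed) = 70/1256 = 0.055732
Under exogeneity and monotonicity, PN = (p₁ − p₀) / p₁.
PN = (0.22804 − 0.055732) / 0.22804 = 0.17231 / 0.22804 ≈ 0.7556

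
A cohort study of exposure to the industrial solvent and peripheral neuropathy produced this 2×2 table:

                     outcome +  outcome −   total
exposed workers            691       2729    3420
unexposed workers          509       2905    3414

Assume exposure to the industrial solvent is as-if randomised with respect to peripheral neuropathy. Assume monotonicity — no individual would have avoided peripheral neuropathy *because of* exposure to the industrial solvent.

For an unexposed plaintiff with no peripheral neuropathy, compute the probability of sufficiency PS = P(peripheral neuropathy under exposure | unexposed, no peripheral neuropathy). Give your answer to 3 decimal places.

PS ≈ 0.062

p₁ = P(outcome | exposed) = 691/3420 = 0.20205
p₀ = P(outcome | unexposed) = 509/3414 = 0.14909
Under exogeneity and monotonicity, PS = (p₁ − p₀) / (1 − p₀).
PS = (0.20205 − 0.14909) / (1 − 0.14909) = 0.052955 / 0.85091 ≈ 0.0622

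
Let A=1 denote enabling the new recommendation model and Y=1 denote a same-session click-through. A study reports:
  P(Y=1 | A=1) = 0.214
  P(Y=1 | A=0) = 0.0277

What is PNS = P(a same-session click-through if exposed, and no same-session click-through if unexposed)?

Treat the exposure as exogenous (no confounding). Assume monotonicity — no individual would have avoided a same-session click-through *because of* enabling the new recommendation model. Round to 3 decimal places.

PNS ≈ 0.186

Let p₁ = 0.214, p₀ = 0.0277.
Under exogeneity and monotonicity, PNS = p₁ − p₀.
PNS = 0.214 − 0.0277 = 0.1863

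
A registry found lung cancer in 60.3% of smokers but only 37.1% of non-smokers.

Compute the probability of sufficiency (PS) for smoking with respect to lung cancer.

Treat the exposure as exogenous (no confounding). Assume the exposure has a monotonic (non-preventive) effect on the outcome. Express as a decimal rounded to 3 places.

PS ≈ 0.369

p₁ = 0.603, p₀ = 0.371.
Under exogeneity and monotonicity, PS = (p₁ − p₀) / (1 − p₀).
PS = (0.603 − 0.371) / (1 − 0.371) = 0.232 / 0.629 ≈ 0.3688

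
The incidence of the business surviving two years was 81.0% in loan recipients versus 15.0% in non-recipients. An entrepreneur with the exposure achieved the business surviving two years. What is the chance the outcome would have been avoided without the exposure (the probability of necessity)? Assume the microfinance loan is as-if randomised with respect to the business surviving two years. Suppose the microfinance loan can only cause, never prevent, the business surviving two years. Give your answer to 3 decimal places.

PN ≈ 0.815

p₁ = 0.81, p₀ = 0.15.
Under exogeneity and monotonicity, PN = (p₁ − p₀) / p₁.
PN = (0.81 − 0.15) / 0.81 = 0.66 / 0.81 ≈ 0.8148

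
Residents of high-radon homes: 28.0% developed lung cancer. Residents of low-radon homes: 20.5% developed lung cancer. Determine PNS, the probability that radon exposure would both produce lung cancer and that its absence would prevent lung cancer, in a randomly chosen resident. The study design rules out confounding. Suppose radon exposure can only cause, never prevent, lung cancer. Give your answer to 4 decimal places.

p₁ = 0.28, p₀ = 0.205.
Under exogeneity and monotonicity, PNS = p₁ − p₀.
PNS = 0.28 − 0.205 = 0.075

PNS ≈ 0.0750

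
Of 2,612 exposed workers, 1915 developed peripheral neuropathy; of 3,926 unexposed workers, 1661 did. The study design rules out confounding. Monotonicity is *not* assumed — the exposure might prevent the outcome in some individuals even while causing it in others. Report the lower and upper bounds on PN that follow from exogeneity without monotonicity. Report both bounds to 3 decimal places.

0.423 ≤ PN ≤ 0.787

p₁ = P(outcome | exposed) = 1915/2612 = 0.73315
p₀ = P(outcome | unexposed) = 1661/3926 = 0.42308
Under exogeneity alone the bounds on PN are max{0,(p₁−p₀)/p₁} ≤ PN ≤ min{1,(1−p₀)/p₁}.
  lower = (p₁ − p₀)/p₁ = 0.31008 / 0.73315 ≈ 0.4229
  upper = min{1, (1 − p₀)/p₁} = 0.57692 / 0.73315 ≈ 0.7869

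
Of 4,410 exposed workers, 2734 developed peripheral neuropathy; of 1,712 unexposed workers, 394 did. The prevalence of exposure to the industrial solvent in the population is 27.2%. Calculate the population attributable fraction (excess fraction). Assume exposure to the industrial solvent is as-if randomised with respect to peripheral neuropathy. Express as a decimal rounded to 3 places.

p₁ = P(outcome | exposed) = 2734/4410 = 0.61995
p₀ = P(outcome | unexposed) = 394/1712 = 0.23014
Overall risk P(Y=1) = π·p₁ + (1−π)·p₀ = 0.272×0.61995 + 0.728×0.23014 = 0.33617.
Under exogeneity, PAF = [P(Y=1) − p₀] / P(Y=1).
PAF = (0.33617 − 0.23014) / 0.33617 ≈ 0.3154

PAF ≈ 0.315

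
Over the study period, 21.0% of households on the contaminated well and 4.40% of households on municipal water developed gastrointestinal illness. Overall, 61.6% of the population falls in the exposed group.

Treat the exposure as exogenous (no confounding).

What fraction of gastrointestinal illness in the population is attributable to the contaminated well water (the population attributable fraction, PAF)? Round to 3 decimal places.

PAF ≈ 0.699

p₁ = 0.21, p₀ = 0.044.
Overall risk P(Y=1) = π·p₁ + (1−π)·p₀ = 0.616×0.21 + 0.384×0.044 = 0.14626.
Under exogeneity, PAF = [P(Y=1) − p₀] / P(Y=1).
PAF = (0.14626 − 0.044) / 0.14626 ≈ 0.6992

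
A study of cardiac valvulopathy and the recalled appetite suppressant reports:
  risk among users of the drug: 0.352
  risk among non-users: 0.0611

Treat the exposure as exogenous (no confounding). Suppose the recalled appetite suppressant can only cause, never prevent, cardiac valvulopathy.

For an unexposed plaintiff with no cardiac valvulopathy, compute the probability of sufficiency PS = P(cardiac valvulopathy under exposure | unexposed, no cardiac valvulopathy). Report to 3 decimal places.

PS ≈ 0.310

Let p₁ = 0.352, p₀ = 0.0611.
Under exogeneity and monotonicity, PS = (p₁ − p₀) / (1 − p₀).
PS = (0.352 − 0.0611) / (1 − 0.0611) = 0.2909 / 0.9389 ≈ 0.3098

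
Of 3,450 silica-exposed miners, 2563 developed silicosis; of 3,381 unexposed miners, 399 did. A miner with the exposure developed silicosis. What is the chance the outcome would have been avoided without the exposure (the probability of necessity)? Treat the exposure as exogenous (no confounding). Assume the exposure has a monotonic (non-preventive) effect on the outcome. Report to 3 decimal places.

p₁ = P(outcome | exposed) = 2563/3450 = 0.7429
p₀ = P(outcome | unexposed) = 399/3381 = 0.11801
Under exogeneity and monotonicity, PN = (p₁ − p₀) / p₁.
PN = (0.7429 − 0.11801) / 0.7429 = 0.62489 / 0.7429 ≈ 0.8411

PN ≈ 0.841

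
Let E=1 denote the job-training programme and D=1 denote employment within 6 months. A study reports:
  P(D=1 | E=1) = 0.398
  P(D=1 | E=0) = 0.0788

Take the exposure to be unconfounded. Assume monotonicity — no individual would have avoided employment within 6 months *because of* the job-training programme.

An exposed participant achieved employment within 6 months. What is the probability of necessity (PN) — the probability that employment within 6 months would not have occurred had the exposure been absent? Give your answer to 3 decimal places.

PN ≈ 0.802

Let p₁ = 0.398, p₀ = 0.0788.
Under exogeneity and monotonicity, PN = (p₁ − p₀) / p₁.
PN = (0.398 − 0.0788) / 0.398 = 0.3192 / 0.398 ≈ 0.8020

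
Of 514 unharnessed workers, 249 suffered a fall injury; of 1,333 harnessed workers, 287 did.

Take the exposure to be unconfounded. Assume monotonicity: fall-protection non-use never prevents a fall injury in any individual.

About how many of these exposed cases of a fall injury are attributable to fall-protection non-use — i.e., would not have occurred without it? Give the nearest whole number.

about 138 cases

p₁ = P(outcome | exposed) = 249/514 = 0.48444
p₀ = P(outcome | unexposed) = 287/1333 = 0.2153
PN = (p₁ − p₀)/p₁ = (0.48444 − 0.2153) / 0.48444 ≈ 0.55556.
Attributable cases ≈ PN × (exposed cases) = 0.55556 × 249 ≈ 138.33.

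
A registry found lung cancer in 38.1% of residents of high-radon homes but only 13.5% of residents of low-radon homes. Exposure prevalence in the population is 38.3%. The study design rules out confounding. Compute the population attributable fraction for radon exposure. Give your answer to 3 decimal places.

PAF ≈ 0.411

p₁ = 0.381, p₀ = 0.135.
Overall risk P(Y=1) = π·p₁ + (1−π)·p₀ = 0.383×0.381 + 0.617×0.135 = 0.22922.
Under exogeneity, PAF = [P(Y=1) − p₀] / P(Y=1).
PAF = (0.22922 − 0.135) / 0.22922 ≈ 0.4110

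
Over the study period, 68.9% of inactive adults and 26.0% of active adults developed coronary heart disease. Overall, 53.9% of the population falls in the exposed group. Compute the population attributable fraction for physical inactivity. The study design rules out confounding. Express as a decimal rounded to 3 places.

PAF ≈ 0.471

p₁ = 0.689, p₀ = 0.26.
Overall risk P(Y=1) = π·p₁ + (1−π)·p₀ = 0.539×0.689 + 0.461×0.26 = 0.49123.
Under exogeneity, PAF = [P(Y=1) − p₀] / P(Y=1).
PAF = (0.49123 − 0.26) / 0.49123 ≈ 0.4707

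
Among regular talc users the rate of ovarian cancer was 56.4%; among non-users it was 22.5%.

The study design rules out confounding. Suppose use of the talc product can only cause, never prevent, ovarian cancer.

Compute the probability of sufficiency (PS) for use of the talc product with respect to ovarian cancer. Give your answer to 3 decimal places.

PS ≈ 0.437

p₁ = 0.564, p₀ = 0.225.
Under exogeneity and monotonicity, PS = (p₁ − p₀) / (1 − p₀).
PS = (0.564 − 0.225) / (1 − 0.225) = 0.339 / 0.775 ≈ 0.4374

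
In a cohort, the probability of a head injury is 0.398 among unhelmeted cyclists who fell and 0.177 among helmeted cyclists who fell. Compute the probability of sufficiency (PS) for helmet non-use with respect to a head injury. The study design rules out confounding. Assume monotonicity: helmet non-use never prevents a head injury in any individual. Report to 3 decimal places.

Let p₁ = 0.398, p₀ = 0.177.
Under exogeneity and monotonicity, PS = (p₁ − p₀) / (1 − p₀).
PS = (0.398 − 0.177) / (1 − 0.177) = 0.221 / 0.823 ≈ 0.2685

PS ≈ 0.269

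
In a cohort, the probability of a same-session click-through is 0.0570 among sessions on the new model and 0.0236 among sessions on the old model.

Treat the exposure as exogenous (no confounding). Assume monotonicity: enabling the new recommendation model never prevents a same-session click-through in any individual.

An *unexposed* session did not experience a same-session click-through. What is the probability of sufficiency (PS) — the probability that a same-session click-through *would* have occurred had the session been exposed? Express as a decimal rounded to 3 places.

Let p₁ = 0.057, p₀ = 0.0236.
Under exogeneity and monotonicity, PS = (p₁ − p₀) / (1 − p₀).
PS = (0.057 − 0.0236) / (1 − 0.0236) = 0.0334 / 0.9764 ≈ 0.0342

PS ≈ 0.034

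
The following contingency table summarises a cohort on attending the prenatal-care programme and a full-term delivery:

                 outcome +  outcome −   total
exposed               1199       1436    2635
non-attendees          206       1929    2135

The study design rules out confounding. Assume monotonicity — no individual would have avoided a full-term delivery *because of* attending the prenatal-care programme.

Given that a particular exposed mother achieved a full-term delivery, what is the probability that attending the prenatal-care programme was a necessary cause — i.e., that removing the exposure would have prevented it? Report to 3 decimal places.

p₁ = P(outcome | exposed) = 1199/2635 = 0.45503
p₀ = P(outcome | unexposed) = 206/2135 = 0.096487
Under exogeneity and monotonicity, PN = (p₁ − p₀) / p₁.
PN = (0.45503 − 0.096487) / 0.45503 = 0.35854 / 0.45503 ≈ 0.7880

PN ≈ 0.788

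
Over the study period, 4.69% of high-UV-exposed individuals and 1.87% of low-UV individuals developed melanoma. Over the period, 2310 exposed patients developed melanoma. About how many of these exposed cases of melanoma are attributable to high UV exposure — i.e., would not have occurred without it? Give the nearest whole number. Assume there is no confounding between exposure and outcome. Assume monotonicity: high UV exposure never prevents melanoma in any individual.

about 1389 cases

p₁ = 0.0469, p₀ = 0.0187.
PN = (p₁ − p₀)/p₁ = (0.0469 − 0.0187) / 0.0469 ≈ 0.60128.
Attributable cases ≈ PN × (exposed cases) = 0.60128 × 2310 ≈ 1388.96.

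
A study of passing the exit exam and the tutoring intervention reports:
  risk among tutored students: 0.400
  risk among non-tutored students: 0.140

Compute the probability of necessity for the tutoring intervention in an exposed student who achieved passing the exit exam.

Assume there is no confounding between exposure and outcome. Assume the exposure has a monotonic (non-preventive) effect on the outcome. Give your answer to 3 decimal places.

Let p₁ = 0.4, p₀ = 0.14.
Under exogeneity and monotonicity, PN = (p₁ − p₀) / p₁.
PN = (0.4 − 0.14) / 0.4 = 0.26 / 0.4 ≈ 0.6500

PN ≈ 0.650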